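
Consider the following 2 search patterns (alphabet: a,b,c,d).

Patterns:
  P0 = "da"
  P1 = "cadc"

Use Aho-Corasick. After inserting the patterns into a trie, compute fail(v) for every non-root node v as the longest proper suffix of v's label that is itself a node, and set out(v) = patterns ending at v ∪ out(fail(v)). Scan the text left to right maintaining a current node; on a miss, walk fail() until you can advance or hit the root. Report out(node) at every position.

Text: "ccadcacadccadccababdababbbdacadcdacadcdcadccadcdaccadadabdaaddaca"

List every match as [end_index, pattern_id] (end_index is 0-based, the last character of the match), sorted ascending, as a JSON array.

Build:
Trie nodes:
  n0 'ε': c→3 d→1
  n1 'd': a→2
  n2 'da': ·  ←P0
  n3 'c': a→4
  n4 'ca': d→5
  n5 'cad': c→6
  n6 'cadc': ·  ←P1

BFS fail/out derivation:
  n1('d'): parent n0 fail=0; on 'd' 0 → fail=0;  out ∅∪∅=∅
  n3('c'): parent n0 fail=0; on 'c' 0 → fail=0;  out ∅∪∅=∅
  n2('da'): parent n1 fail=0; on 'a' 0 → fail=0;  out {0}∪∅={0}
  n4('ca'): parent n3 fail=0; on 'a' 0 → fail=0;  out ∅∪∅=∅
  n5('cad'): parent n4 fail=0; on 'd' 0 → fail=1;  out ∅∪∅=∅
  n6('cadc'): parent n5 fail=1; on 'c' 1→0 → fail=3;  out {1}∪∅={1}

Scan:
pos 0 'c': at 3
pos 1 'c': at 3 (fail-walked)
pos 2 'a': at 4
pos 3 'd': at 5
pos 4 'c': at 6  → match P1@[1:4]
pos 5 'a': at 4 (fail-walked)
pos 6 'c': at 3 (fail-walked)
pos 7 'a': at 4
pos 8 'd': at 5
pos 9 'c': at 6  → match P1@[6:9]
pos 10 'c': at 3 (fail-walked)
pos 11 'a': at 4
pos 12 'd': at 5
pos 13 'c': at 6  → match P1@[10:13]
pos 14 'c': at 3 (fail-walked)
pos 15 'a': at 4
pos 16 'b': at 0 (fail-walked)
pos 17 'a': at 0
pos 18 'b': at 0
pos 19 'd': at 1
pos 20 'a': at 2  → match P0@[19:20]
pos 21 'b': at 0 (fail-walked)
pos 22 'a': at 0
pos 23 'b': at 0
pos 24 'b': at 0
pos 25 'b': at 0
pos 26 'd': at 1
pos 27 'a': at 2  → match P0@[26:27]
pos 28 'c': at 3 (fail-walked)
pos 29 'a': at 4
pos 30 'd': at 5
pos 31 'c': at 6  → match P1@[28:31]
pos 32 'd': at 1 (fail-walked)
pos 33 'a': at 2  → match P0@[32:33]
pos 34 'c': at 3 (fail-walked)
pos 35 'a': at 4
pos 36 'd': at 5
pos 37 'c': at 6  → match P1@[34:37]
pos 38 'd': at 1 (fail-walked)
pos 39 'c': at 3 (fail-walked)
pos 40 'a': at 4
pos 41 'd': at 5
pos 42 'c': at 6  → match P1@[39:42]
pos 43 'c': at 3 (fail-walked)
pos 44 'a': at 4
pos 45 'd': at 5
pos 46 'c': at 6  → match P1@[43:46]
pos 47 'd': at 1 (fail-walked)
pos 48 'a': at 2  → match P0@[47:48]
pos 49 'c': at 3 (fail-walked)
pos 50 'c': at 3 (fail-walked)
pos 51 'a': at 4
pos 52 'd': at 5
pos 53 'a': at 2 (fail-walked)  → match P0@[52:53]
pos 54 'd': at 1 (fail-walked)
pos 55 'a': at 2  → match P0@[54:55]
pos 56 'b': at 0 (fail-walked)
pos 57 'd': at 1
pos 58 'a': at 2  → match P0@[57:58]
pos 59 'a': at 0 (fail-walked)
pos 60 'd': at 1
pos 61 'd': at 1 (fail-walked)
pos 62 'a': at 2  → match P0@[61:62]
pos 63 'c': at 3 (fail-walked)
pos 64 'a': at 4

Result: [[4,1],[9,1],[13,1],[20,0],[27,0],[31,1],[33,0],[37,1],[42,1],[46,1],[48,0],[53,0],[55,0],[58,0],[62,0]]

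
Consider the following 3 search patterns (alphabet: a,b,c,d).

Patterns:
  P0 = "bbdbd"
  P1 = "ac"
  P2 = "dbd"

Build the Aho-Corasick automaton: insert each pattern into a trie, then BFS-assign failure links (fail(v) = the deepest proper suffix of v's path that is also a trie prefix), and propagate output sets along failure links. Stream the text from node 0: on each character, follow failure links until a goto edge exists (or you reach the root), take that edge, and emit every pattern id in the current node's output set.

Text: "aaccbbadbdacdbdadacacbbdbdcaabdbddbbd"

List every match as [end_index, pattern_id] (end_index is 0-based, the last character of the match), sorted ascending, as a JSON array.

Construct AC machine:
Trie (insert patterns):
  0='ε' goto a→6 b→1 d→8
  1='b' goto b→2
  2='bb' goto d→3
  3='bbd' goto b→4
  4='bbdb' goto d→5
  5='bbdbd' goto ·  ←P0
  6='a' goto c→7
  7='ac' goto ·  ←P1
  8='d' goto b→9
  9='db' goto d→10
  10='dbd' goto ·  ←P2

Failure links (BFS by depth):
  fail(1) 'b': from fail(0)=0 chase 'b': 0 ⇒ 0;  out=∅∪out(0)=∅
  fail(6) 'a': from fail(0)=0 chase 'a': 0 ⇒ 0;  out=∅∪out(0)=∅
  fail(8) 'd': from fail(0)=0 chase 'd': 0 ⇒ 0;  out=∅∪out(0)=∅
  fail(2) 'bb': from fail(1)=0 chase 'b': 0 ⇒ 1;  out=∅∪out(1)=∅
  fail(7) 'ac': from fail(6)=0 chase 'c': 0 ⇒ 0;  out={1}∪out(0)={1}
  fail(9) 'db': from fail(8)=0 chase 'b': 0 ⇒ 1;  out=∅∪out(1)=∅
  fail(3) 'bbd': from fail(2)=1 chase 'd': 1→0 ⇒ 8;  out=∅∪out(8)=∅
  fail(10) 'dbd': from fail(9)=1 chase 'd': 1→0 ⇒ 8;  out={2}∪out(8)={2}
  fail(4) 'bbdb': from fail(3)=8 chase 'b': 8 ⇒ 9;  out=∅∪out(9)=∅
  fail(5) 'bbdbd': from fail(4)=9 chase 'd': 9 ⇒ 10;  out={0}∪out(10)={0,2}

Scan:
i=0 'a': node 0→6
i=1 'a': node 6→6 (via fail)
i=2 'c': node 6→7  → match P1@[1:2]
i=3 'c': node 7→0 (via fail)
i=4 'b': node 0→1
i=5 'b': node 1→2
i=6 'a': node 2→6 (via fail)
i=7 'd': node 6→8 (via fail)
i=8 'b': node 8→9
i=9 'd': node 9→10  → match P2@[7:9]
i=10 'a': node 10→6 (via fail)
i=11 'c': node 6→7  → match P1@[10:11]
i=12 'd': node 7→8 (via fail)
i=13 'b': node 8→9
i=14 'd': node 9→10  → match P2@[12:14]
i=15 'a': node 10→6 (via fail)
i=16 'd': node 6→8 (via fail)
i=17 'a': node 8→6 (via fail)
i=18 'c': node 6→7  → match P1@[17:18]
i=19 'a': node 7→6 (via fail)
i=20 'c': node 6→7  → match P1@[19:20]
i=21 'b': node 7→1 (via fail)
i=22 'b': node 1→2
i=23 'd': node 2→3
i=24 'b': node 3→4
i=25 'd': node 4→5  → match P0@[21:25],P2@[23:25]
i=26 'c': node 5→0 (via fail)
i=27 'a': node 0→6
i=28 'a': node 6→6 (via fail)
i=29 'b': node 6→1 (via fail)
i=30 'd': node 1→8 (via fail)
i=31 'b': node 8→9
i=32 'd': node 9→10  → match P2@[30:32]
i=33 'd': node 10→8 (via fail)
i=34 'b': node 8→9
i=35 'b': node 9→2 (via fail)
i=36 'd': node 2→3

Result: [[2,1],[9,2],[11,1],[14,2],[18,1],[20,1],[25,0],[25,2],[32,2]]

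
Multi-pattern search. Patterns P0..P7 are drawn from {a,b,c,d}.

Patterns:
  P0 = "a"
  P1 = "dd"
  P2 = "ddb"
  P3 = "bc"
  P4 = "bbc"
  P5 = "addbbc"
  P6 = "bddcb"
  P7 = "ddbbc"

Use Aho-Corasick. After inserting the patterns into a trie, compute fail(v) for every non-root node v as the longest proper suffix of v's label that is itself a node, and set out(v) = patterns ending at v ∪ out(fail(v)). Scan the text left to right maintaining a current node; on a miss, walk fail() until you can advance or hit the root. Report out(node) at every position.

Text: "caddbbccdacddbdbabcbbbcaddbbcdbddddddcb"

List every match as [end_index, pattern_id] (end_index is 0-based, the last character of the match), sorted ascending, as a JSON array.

Construct AC machine:
Trie (insert patterns):
  0='ε' goto a→1 b→5 d→2
  1='a' goto d→9  [P0 ends]
  2='d' goto d→3
  3='dd' goto b→4  [P1 ends]
  4='ddb' goto b→18  [P2 ends]
  5='b' goto b→7 c→6 d→14
  6='bc' goto ·  [P3 ends]
  7='bb' goto c→8
  8='bbc' goto ·  [P4 ends]
  9='ad' goto d→10
  10='add' goto b→11
  11='addb' goto b→12
  12='addbb' goto c→13
  13='addbbc' goto ·  [P5 ends]
  14='bd' goto d→15
  15='bdd' goto c→16
  16='bddc' goto b→17
  17='bddcb' goto ·  [P6 ends]
  18='ddbb' goto c→19
  19='ddbbc' goto ·  [P7 ends]

Failure links (BFS by depth):
  n1('a'): parent n0 fail=0; on 'a' 0 → fail=0;  out {0}∪∅={0}
  n2('d'): parent n0 fail=0; on 'd' 0 → fail=0;  out ∅∪∅=∅
  n5('b'): parent n0 fail=0; on 'b' 0 → fail=0;  out ∅∪∅=∅
  n3('dd'): parent n2 fail=0; on 'd' 0 → fail=2;  out {1}∪∅={1}
  n6('bc'): parent n5 fail=0; on 'c' 0 → fail=0;  out {3}∪∅={3}
  n7('bb'): parent n5 fail=0; on 'b' 0 → fail=5;  out ∅∪∅=∅
  n9('ad'): parent n1 fail=0; on 'd' 0 → fail=2;  out ∅∪∅=∅
  n14('bd'): parent n5 fail=0; on 'd' 0 → fail=2;  out ∅∪∅=∅
  n4('ddb'): parent n3 fail=2; on 'b' 2→0 → fail=5;  out {2}∪∅={2}
  n8('bbc'): parent n7 fail=5; on 'c' 5 → fail=6;  out {4}∪{3}={3,4}
  n10('add'): parent n9 fail=2; on 'd' 2 → fail=3;  out ∅∪{1}={1}
  n15('bdd'): parent n14 fail=2; on 'd' 2 → fail=3;  out ∅∪{1}={1}
  n11('addb'): parent n10 fail=3; on 'b' 3 → fail=4;  out ∅∪{2}={2}
  n16('bddc'): parent n15 fail=3; on 'c' 3→2→0 → fail=0;  out ∅∪∅=∅
  n18('ddbb'): parent n4 fail=5; on 'b' 5 → fail=7;  out ∅∪∅=∅
  n12('addbb'): parent n11 fail=4; on 'b' 4 → fail=18;  out ∅∪∅=∅
  n17('bddcb'): parent n16 fail=0; on 'b' 0 → fail=5;  out {6}∪∅={6}
  n19('ddbbc'): parent n18 fail=7; on 'c' 7 → fail=8;  out {7}∪{3,4}={3,4,7}
  n13('addbbc'): parent n12 fail=18; on 'c' 18 → fail=19;  out {5}∪{3,4,7}={3,4,5,7}

Scan:
[0] read 'c'  n0⇒n0
[1] read 'a'  n0⇒n1  ** P0@[1:1]
[2] read 'd'  n1⇒n9
[3] read 'd'  n9⇒n10  ** P1@[2:3]
[4] read 'b'  n10⇒n11  ** P2@[2:4]
[5] read 'b'  n11⇒n12
[6] read 'c'  n12⇒n13  ** P3@[5:6],P4@[4:6],P5@[1:6],P7@[2:6]
[7] read 'c'  n13⇒n0 (fail-walked)
[8] read 'd'  n0⇒n2
[9] read 'a'  n2⇒n1 (fail-walked)  ** P0@[9:9]
[10] read 'c'  n1⇒n0 (fail-walked)
[11] read 'd'  n0⇒n2
[12] read 'd'  n2⇒n3  ** P1@[11:12]
[13] read 'b'  n3⇒n4  ** P2@[11:13]
[14] read 'd'  n4⇒n14 (fail-walked)
[15] read 'b'  n14⇒n5 (fail-walked)
[16] read 'a'  n5⇒n1 (fail-walked)  ** P0@[16:16]
[17] read 'b'  n1⇒n5 (fail-walked)
[18] read 'c'  n5⇒n6  ** P3@[17:18]
[19] read 'b'  n6⇒n5 (fail-walked)
[20] read 'b'  n5⇒n7
[21] read 'b'  n7⇒n7 (fail-walked)
[22] read 'c'  n7⇒n8  ** P3@[21:22],P4@[20:22]
[23] read 'a'  n8⇒n1 (fail-walked)  ** P0@[23:23]
[24] read 'd'  n1⇒n9
[25] read 'd'  n9⇒n10  ** P1@[24:25]
[26] read 'b'  n10⇒n11  ** P2@[24:26]
[27] read 'b'  n11⇒n12
[28] read 'c'  n12⇒n13  ** P3@[27:28],P4@[26:28],P5@[23:28],P7@[24:28]
[29] read 'd'  n13⇒n2 (fail-walked)
[30] read 'b'  n2⇒n5 (fail-walked)
[31] read 'd'  n5⇒n14
[32] read 'd'  n14⇒n15  ** P1@[31:32]
[33] read 'd'  n15⇒n3 (fail-walked)  ** P1@[32:33]
[34] read 'd'  n3⇒n3 (fail-walked)  ** P1@[33:34]
[35] read 'd'  n3⇒n3 (fail-walked)  ** P1@[34:35]
[36] read 'd'  n3⇒n3 (fail-walked)  ** P1@[35:36]
[37] read 'c'  n3⇒n0 (fail-walked)
[38] read 'b'  n0⇒n5

Matches: [[1,0],[3,1],[4,2],[6,3],[6,4],[6,5],[6,7],[9,0],[12,1],[13,2],[16,0],[18,3],[22,3],[22,4],[23,0],[25,1],[26,2],[28,3],[28,4],[28,5],[28,7],[32,1],[33,1],[34,1],[35,1],[36,1]]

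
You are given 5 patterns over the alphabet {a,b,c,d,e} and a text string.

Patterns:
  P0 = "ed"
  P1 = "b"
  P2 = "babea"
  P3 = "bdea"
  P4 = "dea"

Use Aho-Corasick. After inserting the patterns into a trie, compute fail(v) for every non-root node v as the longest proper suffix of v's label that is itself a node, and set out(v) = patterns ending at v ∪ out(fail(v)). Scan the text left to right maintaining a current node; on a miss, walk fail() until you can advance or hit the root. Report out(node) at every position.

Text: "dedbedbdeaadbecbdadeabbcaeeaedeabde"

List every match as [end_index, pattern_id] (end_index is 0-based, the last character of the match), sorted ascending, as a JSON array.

Build:
Trie nodes:
  0='ε' goto b→3 d→11 e→1
  1='e' goto d→2
  2='ed' goto ·  ←P0
  3='b' goto a→4 d→8  ←P1
  4='ba' goto b→5
  5='bab' goto e→6
  6='babe' goto a→7
  7='babea' goto ·  ←P2
  8='bd' goto e→9
  9='bde' goto a→10
  10='bdea' goto ·  ←P3
  11='d' goto e→12
  12='de' goto a→13
  13='dea' goto ·  ←P4

BFS fail/out derivation:
  n1('e'): parent n0 fail=0; on 'e' 0 → fail=0;  out ∅∪∅=∅
  n3('b'): parent n0 fail=0; on 'b' 0 → fail=0;  out {1}∪∅={1}
  n11('d'): parent n0 fail=0; on 'd' 0 → fail=0;  out ∅∪∅=∅
  n2('ed'): parent n1 fail=0; on 'd' 0 → fail=11;  out {0}∪∅={0}
  n4('ba'): parent n3 fail=0; on 'a' 0 → fail=0;  out ∅∪∅=∅
  n8('bd'): parent n3 fail=0; on 'd' 0 → fail=11;  out ∅∪∅=∅
  n12('de'): parent n11 fail=0; on 'e' 0 → fail=1;  out ∅∪∅=∅
  n5('bab'): parent n4 fail=0; on 'b' 0 → fail=3;  out ∅∪{1}={1}
  n9('bde'): parent n8 fail=11; on 'e' 11 → fail=12;  out ∅∪∅=∅
  n13('dea'): parent n12 fail=1; on 'a' 1→0 → fail=0;  out {4}∪∅={4}
  n6('babe'): parent n5 fail=3; on 'e' 3→0 → fail=1;  out ∅∪∅=∅
  n10('bdea'): parent n9 fail=12; on 'a' 12 → fail=13;  out {3}∪{4}={3,4}
  n7('babea'): parent n6 fail=1; on 'a' 1→0 → fail=0;  out {2}∪∅={2}

Scan:
[0] read 'd'  n0⇒n11
[1] read 'e'  n11⇒n12
[2] read 'd'  n12⇒n2 ·f  ** P0@[1:2]
[3] read 'b'  n2⇒n3 ·f  ** P1@[3:3]
[4] read 'e'  n3⇒n1 ·f
[5] read 'd'  n1⇒n2  ** P0@[4:5]
[6] read 'b'  n2⇒n3 ·f  ** P1@[6:6]
[7] read 'd'  n3⇒n8
[8] read 'e'  n8⇒n9
[9] read 'a'  n9⇒n10  ** P3@[6:9],P4@[7:9]
[10] read 'a'  n10⇒n0 ·f
[11] read 'd'  n0⇒n11
[12] read 'b'  n11⇒n3 ·f  ** P1@[12:12]
[13] read 'e'  n3⇒n1 ·f
[14] read 'c'  n1⇒n0 ·f
[15] read 'b'  n0⇒n3  ** P1@[15:15]
[16] read 'd'  n3⇒n8
[17] read 'a'  n8⇒n0 ·f
[18] read 'd'  n0⇒n11
[19] read 'e'  n11⇒n12
[20] read 'a'  n12⇒n13  ** P4@[18:20]
[21] read 'b'  n13⇒n3 ·f  ** P1@[21:21]
[22] read 'b'  n3⇒n3 ·f  ** P1@[22:22]
[23] read 'c'  n3⇒n0 ·f
[24] read 'a'  n0⇒n0
[25] read 'e'  n0⇒n1
[26] read 'e'  n1⇒n1 ·f
[27] read 'a'  n1⇒n0 ·f
[28] read 'e'  n0⇒n1
[29] read 'd'  n1⇒n2  ** P0@[28:29]
[30] read 'e'  n2⇒n12 ·f
[31] read 'a'  n12⇒n13  ** P4@[29:31]
[32] read 'b'  n13⇒n3 ·f  ** P1@[32:32]
[33] read 'd'  n3⇒n8
[34] read 'e'  n8⇒n9

Result: [[2,0],[3,1],[5,0],[6,1],[9,3],[9,4],[12,1],[15,1],[20,4],[21,1],[22,1],[29,0],[31,4],[32,1]]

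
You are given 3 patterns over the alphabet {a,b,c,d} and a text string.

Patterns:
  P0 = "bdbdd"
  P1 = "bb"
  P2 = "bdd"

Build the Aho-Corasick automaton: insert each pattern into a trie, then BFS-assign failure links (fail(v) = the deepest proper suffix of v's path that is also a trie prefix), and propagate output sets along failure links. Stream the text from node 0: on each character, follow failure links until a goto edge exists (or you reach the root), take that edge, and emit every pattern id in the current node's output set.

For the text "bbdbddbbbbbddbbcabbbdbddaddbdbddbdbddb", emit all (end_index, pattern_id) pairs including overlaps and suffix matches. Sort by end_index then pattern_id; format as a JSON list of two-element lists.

Build automaton:
Trie (insert patterns):
  n0 'ε': b→1
  n1 'b': b→6 d→2
  n2 'bd': b→3 d→7
  n3 'bdb': d→4
  n4 'bdbd': d→5
  n5 'bdbdd': ·  ←P0
  n6 'bb': ·  ←P1
  n7 'bdd': ·  ←P2

BFS fail/out derivation:
  fail(1) 'b': from fail(0)=0 chase 'b': 0 ⇒ 0;  out=∅∪out(0)=∅
  fail(2) 'bd': from fail(1)=0 chase 'd': 0 ⇒ 0;  out=∅∪out(0)=∅
  fail(6) 'bb': from fail(1)=0 chase 'b': 0 ⇒ 1;  out={1}∪out(1)={1}
  fail(3) 'bdb': from fail(2)=0 chase 'b': 0 ⇒ 1;  out=∅∪out(1)=∅
  fail(7) 'bdd': from fail(2)=0 chase 'd': 0 ⇒ 0;  out={2}∪out(0)={2}
  fail(4) 'bdbd': from fail(3)=1 chase 'd': 1 ⇒ 2;  out=∅∪out(2)=∅
  fail(5) 'bdbdd': from fail(4)=2 chase 'd': 2 ⇒ 7;  out={0}∪out(7)={0,2}

Run:
pos 0 'b': at 1
pos 1 'b': at 6  → match P1@[0:1]
pos 2 'd': at 2 (via fail)
pos 3 'b': at 3
pos 4 'd': at 4
pos 5 'd': at 5  → match P0@[1:5],P2@[3:5]
pos 6 'b': at 1 (via fail)
pos 7 'b': at 6  → match P1@[6:7]
pos 8 'b': at 6 (via fail)  → match P1@[7:8]
pos 9 'b': at 6 (via fail)  → match P1@[8:9]
pos 10 'b': at 6 (via fail)  → match P1@[9:10]
pos 11 'd': at 2 (via fail)
pos 12 'd': at 7  → match P2@[10:12]
pos 13 'b': at 1 (via fail)
pos 14 'b': at 6  → match P1@[13:14]
pos 15 'c': at 0 (via fail)
pos 16 'a': at 0
pos 17 'b': at 1
pos 18 'b': at 6  → match P1@[17:18]
pos 19 'b': at 6 (via fail)  → match P1@[18:19]
pos 20 'd': at 2 (via fail)
pos 21 'b': at 3
pos 22 'd': at 4
pos 23 'd': at 5  → match P0@[19:23],P2@[21:23]
pos 24 'a': at 0 (via fail)
pos 25 'd': at 0
pos 26 'd': at 0
pos 27 'b': at 1
pos 28 'd': at 2
pos 29 'b': at 3
pos 30 'd': at 4
pos 31 'd': at 5  → match P0@[27:31],P2@[29:31]
pos 32 'b': at 1 (via fail)
pos 33 'd': at 2
pos 34 'b': at 3
pos 35 'd': at 4
pos 36 'd': at 5  → match P0@[32:36],P2@[34:36]
pos 37 'b': at 1 (via fail)

Matches: [[1,1],[5,0],[5,2],[7,1],[8,1],[9,1],[10,1],[12,2],[14,1],[18,1],[19,1],[23,0],[23,2],[31,0],[31,2],[36,0],[36,2]]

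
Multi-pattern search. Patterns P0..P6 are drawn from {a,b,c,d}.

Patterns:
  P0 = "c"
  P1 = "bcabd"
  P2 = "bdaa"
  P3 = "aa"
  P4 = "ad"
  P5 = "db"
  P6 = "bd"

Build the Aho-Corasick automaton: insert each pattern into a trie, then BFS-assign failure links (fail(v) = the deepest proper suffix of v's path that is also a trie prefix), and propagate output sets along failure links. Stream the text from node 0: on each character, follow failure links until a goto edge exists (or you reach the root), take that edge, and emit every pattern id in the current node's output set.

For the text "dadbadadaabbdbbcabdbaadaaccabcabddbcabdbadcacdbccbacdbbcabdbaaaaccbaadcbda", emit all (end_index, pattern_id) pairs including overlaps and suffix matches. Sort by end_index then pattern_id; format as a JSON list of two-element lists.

Build automaton:
Trie nodes:
  0='ε' goto a→10 b→2 c→1 d→13
  1='c' goto ·  ←P0
  2='b' goto c→3 d→7
  3='bc' goto a→4
  4='bca' goto b→5
  5='bcab' goto d→6
  6='bcabd' goto ·  ←P1
  7='bd' goto a→8  ←P6
  8='bda' goto a→9
  9='bdaa' goto ·  ←P2
  10='a' goto a→11 d→12
  11='aa' goto ·  ←P3
  12='ad' goto ·  ←P4
  13='d' goto b→14
  14='db' goto ·  ←P5

Failure links (BFS by depth):
  n1('c'): parent n0 fail=0; on 'c' 0 → fail=0;  out {0}∪∅={0}
  n2('b'): parent n0 fail=0; on 'b' 0 → fail=0;  out ∅∪∅=∅
  n10('a'): parent n0 fail=0; on 'a' 0 → fail=0;  out ∅∪∅=∅
  n13('d'): parent n0 fail=0; on 'd' 0 → fail=0;  out ∅∪∅=∅
  n3('bc'): parent n2 fail=0; on 'c' 0 → fail=1;  out ∅∪{0}={0}
  n7('bd'): parent n2 fail=0; on 'd' 0 → fail=13;  out {6}∪∅={6}
  n11('aa'): parent n10 fail=0; on 'a' 0 → fail=10;  out {3}∪∅={3}
  n12('ad'): parent n10 fail=0; on 'd' 0 → fail=13;  out {4}∪∅={4}
  n14('db'): parent n13 fail=0; on 'b' 0 → fail=2;  out {5}∪∅={5}
  n4('bca'): parent n3 fail=1; on 'a' 1→0 → fail=10;  out ∅∪∅=∅
  n8('bda'): parent n7 fail=13; on 'a' 13→0 → fail=10;  out ∅∪∅=∅
  n5('bcab'): parent n4 fail=10; on 'b' 10→0 → fail=2;  out ∅∪∅=∅
  n9('bdaa'): parent n8 fail=10; on 'a' 10 → fail=11;  out {2}∪{3}={2,3}
  n6('bcabd'): parent n5 fail=2; on 'd' 2 → fail=7;  out {1}∪{6}={1,6}

Scan:
pos 0 'd': at 13
pos 1 'a': at 10 (fail-walked)
pos 2 'd': at 12  → match P4@[1:2]
pos 3 'b': at 14 (fail-walked)  → match P5@[2:3]
pos 4 'a': at 10 (fail-walked)
pos 5 'd': at 12  → match P4@[4:5]
pos 6 'a': at 10 (fail-walked)
pos 7 'd': at 12  → match P4@[6:7]
pos 8 'a': at 10 (fail-walked)
pos 9 'a': at 11  → match P3@[8:9]
pos 10 'b': at 2 (fail-walked)
pos 11 'b': at 2 (fail-walked)
pos 12 'd': at 7  → match P6@[11:12]
pos 13 'b': at 14 (fail-walked)  → match P5@[12:13]
pos 14 'b': at 2 (fail-walked)
pos 15 'c': at 3  → match P0@[15:15]
pos 16 'a': at 4
pos 17 'b': at 5
pos 18 'd': at 6  → match P1@[14:18],P6@[17:18]
pos 19 'b': at 14 (fail-walked)  → match P5@[18:19]
pos 20 'a': at 10 (fail-walked)
pos 21 'a': at 11  → match P3@[20:21]
pos 22 'd': at 12 (fail-walked)  → match P4@[21:22]
pos 23 'a': at 10 (fail-walked)
pos 24 'a': at 11  → match P3@[23:24]
pos 25 'c': at 1 (fail-walked)  → match P0@[25:25]
pos 26 'c': at 1 (fail-walked)  → match P0@[26:26]
pos 27 'a': at 10 (fail-walked)
pos 28 'b': at 2 (fail-walked)
pos 29 'c': at 3  → match P0@[29:29]
pos 30 'a': at 4
pos 31 'b': at 5
pos 32 'd': at 6  → match P1@[28:32],P6@[31:32]
pos 33 'd': at 13 (fail-walked)
pos 34 'b': at 14  → match P5@[33:34]
pos 35 'c': at 3 (fail-walked)  → match P0@[35:35]
pos 36 'a': at 4
pos 37 'b': at 5
pos 38 'd': at 6  → match P1@[34:38],P6@[37:38]
pos 39 'b': at 14 (fail-walked)  → match P5@[38:39]
pos 40 'a': at 10 (fail-walked)
pos 41 'd': at 12  → match P4@[40:41]
pos 42 'c': at 1 (fail-walked)  → match P0@[42:42]
pos 43 'a': at 10 (fail-walked)
pos 44 'c': at 1 (fail-walked)  → match P0@[44:44]
pos 45 'd': at 13 (fail-walked)
pos 46 'b': at 14  → match P5@[45:46]
pos 47 'c': at 3 (fail-walked)  → match P0@[47:47]
pos 48 'c': at 1 (fail-walked)  → match P0@[48:48]
pos 49 'b': at 2 (fail-walked)
pos 50 'a': at 10 (fail-walked)
pos 51 'c': at 1 (fail-walked)  → match P0@[51:51]
pos 52 'd': at 13 (fail-walked)
pos 53 'b': at 14  → match P5@[52:53]
pos 54 'b': at 2 (fail-walked)
pos 55 'c': at 3  → match P0@[55:55]
pos 56 'a': at 4
pos 57 'b': at 5
pos 58 'd': at 6  → match P1@[54:58],P6@[57:58]
pos 59 'b': at 14 (fail-walked)  → match P5@[58:59]
pos 60 'a': at 10 (fail-walked)
pos 61 'a': at 11  → match P3@[60:61]
pos 62 'a': at 11 (fail-walked)  → match P3@[61:62]
pos 63 'a': at 11 (fail-walked)  → match P3@[62:63]
pos 64 'c': at 1 (fail-walked)  → match P0@[64:64]
pos 65 'c': at 1 (fail-walked)  → match P0@[65:65]
pos 66 'b': at 2 (fail-walked)
pos 67 'a': at 10 (fail-walked)
pos 68 'a': at 11  → match P3@[67:68]
pos 69 'd': at 12 (fail-walked)  → match P4@[68:69]
pos 70 'c': at 1 (fail-walked)  → match P0@[70:70]
pos 71 'b': at 2 (fail-walked)
pos 72 'd': at 7  → match P6@[71:72]
pos 73 'a': at 8

Result: [[2,4],[3,5],[5,4],[7,4],[9,3],[12,6],[13,5],[15,0],[18,1],[18,6],[19,5],[21,3],[22,4],[24,3],[25,0],[26,0],[29,0],[32,1],[32,6],[34,5],[35,0],[38,1],[38,6],[39,5],[41,4],[42,0],[44,0],[46,5],[47,0],[48,0],[51,0],[53,5],[55,0],[58,1],[58,6],[59,5],[61,3],[62,3],[63,3],[64,0],[65,0],[68,3],[69,4],[70,0],[72,6]]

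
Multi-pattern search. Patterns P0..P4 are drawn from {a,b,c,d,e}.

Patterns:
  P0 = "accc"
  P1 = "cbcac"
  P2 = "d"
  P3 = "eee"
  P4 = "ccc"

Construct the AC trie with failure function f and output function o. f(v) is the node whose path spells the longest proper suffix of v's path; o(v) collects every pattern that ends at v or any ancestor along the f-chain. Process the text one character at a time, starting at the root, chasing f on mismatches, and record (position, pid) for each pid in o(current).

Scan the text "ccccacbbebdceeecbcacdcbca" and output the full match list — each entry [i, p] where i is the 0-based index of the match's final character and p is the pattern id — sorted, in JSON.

Build automaton:
Trie nodes:
  0='ε' goto a→1 c→5 d→10 e→11
  1='a' goto c→2
  2='ac' goto c→3
  3='acc' goto c→4
  4='accc' goto ·  ←P0
  5='c' goto b→6 c→14
  6='cb' goto c→7
  7='cbc' goto a→8
  8='cbca' goto c→9
  9='cbcac' goto ·  ←P1
  10='d' goto ·  ←P2
  11='e' goto e→12
  12='ee' goto e→13
  13='eee' goto ·  ←P3
  14='cc' goto c→15
  15='ccc' goto ·  ←P4

Failure links (BFS by depth):
  fail(1) 'a': from fail(0)=0 chase 'a': 0 ⇒ 0;  out=∅∪out(0)=∅
  fail(5) 'c': from fail(0)=0 chase 'c': 0 ⇒ 0;  out=∅∪out(0)=∅
  fail(10) 'd': from fail(0)=0 chase 'd': 0 ⇒ 0;  out={2}∪out(0)={2}
  fail(11) 'e': from fail(0)=0 chase 'e': 0 ⇒ 0;  out=∅∪out(0)=∅
  fail(2) 'ac': from fail(1)=0 chase 'c': 0 ⇒ 5;  out=∅∪out(5)=∅
  fail(6) 'cb': from fail(5)=0 chase 'b': 0 ⇒ 0;  out=∅∪out(0)=∅
  fail(12) 'ee': from fail(11)=0 chase 'e': 0 ⇒ 11;  out=∅∪out(11)=∅
  fail(14) 'cc': from fail(5)=0 chase 'c': 0 ⇒ 5;  out=∅∪out(5)=∅
  fail(3) 'acc': from fail(2)=5 chase 'c': 5 ⇒ 14;  out=∅∪out(14)=∅
  fail(7) 'cbc': from fail(6)=0 chase 'c': 0 ⇒ 5;  out=∅∪out(5)=∅
  fail(13) 'eee': from fail(12)=11 chase 'e': 11 ⇒ 12;  out={3}∪out(12)={3}
  fail(15) 'ccc': from fail(14)=5 chase 'c': 5 ⇒ 14;  out={4}∪out(14)={4}
  fail(4) 'accc': from fail(3)=14 chase 'c': 14 ⇒ 15;  out={0}∪out(15)={0,4}
  fail(8) 'cbca': from fail(7)=5 chase 'a': 5→0 ⇒ 1;  out=∅∪out(1)=∅
  fail(9) 'cbcac': from fail(8)=1 chase 'c': 1 ⇒ 2;  out={1}∪out(2)={1}

Text stream:
pos 0 'c': at 5
pos 1 'c': at 14
pos 2 'c': at 15  → match P4@[0:2]
pos 3 'c': at 15 ·f  → match P4@[1:3]
pos 4 'a': at 1 ·f
pos 5 'c': at 2
pos 6 'b': at 6 ·f
pos 7 'b': at 0 ·f
pos 8 'e': at 11
pos 9 'b': at 0 ·f
pos 10 'd': at 10  → match P2@[10:10]
pos 11 'c': at 5 ·f
pos 12 'e': at 11 ·f
pos 13 'e': at 12
pos 14 'e': at 13  → match P3@[12:14]
pos 15 'c': at 5 ·f
pos 16 'b': at 6
pos 17 'c': at 7
pos 18 'a': at 8
pos 19 'c': at 9  → match P1@[15:19]
pos 20 'd': at 10 ·f  → match P2@[20:20]
pos 21 'c': at 5 ·f
pos 22 'b': at 6
pos 23 'c': at 7
pos 24 'a': at 8

All matches (sorted): [[2,4],[3,4],[10,2],[14,3],[19,1],[20,2]]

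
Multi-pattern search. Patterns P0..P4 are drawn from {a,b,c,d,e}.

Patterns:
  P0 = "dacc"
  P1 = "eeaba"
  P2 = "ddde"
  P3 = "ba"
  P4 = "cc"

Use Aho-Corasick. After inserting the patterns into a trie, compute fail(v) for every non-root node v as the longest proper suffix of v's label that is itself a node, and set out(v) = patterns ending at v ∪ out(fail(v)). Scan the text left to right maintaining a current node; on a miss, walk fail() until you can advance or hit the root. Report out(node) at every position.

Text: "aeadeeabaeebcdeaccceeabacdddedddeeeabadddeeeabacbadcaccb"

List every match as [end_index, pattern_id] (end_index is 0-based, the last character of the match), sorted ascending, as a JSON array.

Construct AC machine:
Trie (insert patterns):
  0='ε' goto b→13 c→15 d→1 e→5
  1='d' goto a→2 d→10
  2='da' goto c→3
  3='dac' goto c→4
  4='dacc' goto ·  ←P0
  5='e' goto e→6
  6='ee' goto a→7
  7='eea' goto b→8
  8='eeab' goto a→9
  9='eeaba' goto ·  ←P1
  10='dd' goto d→11
  11='ddd' goto e→12
  12='ddde' goto ·  ←P2
  13='b' goto a→14
  14='ba' goto ·  ←P3
  15='c' goto c→16
  16='cc' goto ·  ←P4

Failure links (BFS by depth):
  n1('d'): parent n0 fail=0; on 'd' 0 → fail=0;  out ∅∪∅=∅
  n5('e'): parent n0 fail=0; on 'e' 0 → fail=0;  out ∅∪∅=∅
  n13('b'): parent n0 fail=0; on 'b' 0 → fail=0;  out ∅∪∅=∅
  n15('c'): parent n0 fail=0; on 'c' 0 → fail=0;  out ∅∪∅=∅
  n2('da'): parent n1 fail=0; on 'a' 0 → fail=0;  out ∅∪∅=∅
  n6('ee'): parent n5 fail=0; on 'e' 0 → fail=5;  out ∅∪∅=∅
  n10('dd'): parent n1 fail=0; on 'd' 0 → fail=1;  out ∅∪∅=∅
  n14('ba'): parent n13 fail=0; on 'a' 0 → fail=0;  out {3}∪∅={3}
  n16('cc'): parent n15 fail=0; on 'c' 0 → fail=15;  out {4}∪∅={4}
  n3('dac'): parent n2 fail=0; on 'c' 0 → fail=15;  out ∅∪∅=∅
  n7('eea'): parent n6 fail=5; on 'a' 5→0 → fail=0;  out ∅∪∅=∅
  n11('ddd'): parent n10 fail=1; on 'd' 1 → fail=10;  out ∅∪∅=∅
  n4('dacc'): parent n3 fail=15; on 'c' 15 → fail=16;  out {0}∪{4}={0,4}
  n8('eeab'): parent n7 fail=0; on 'b' 0 → fail=13;  out ∅∪∅=∅
  n12('ddde'): parent n11 fail=10; on 'e' 10→1→0 → fail=5;  out {2}∪∅={2}
  n9('eeaba'): parent n8 fail=13; on 'a' 13 → fail=14;  out {1}∪{3}={1,3}

Text stream:
i=0 'a': node 0→0
i=1 'e': node 0→5
i=2 'a': node 5→0 (fail-walked)
i=3 'd': node 0→1
i=4 'e': node 1→5 (fail-walked)
i=5 'e': node 5→6
i=6 'a': node 6→7
i=7 'b': node 7→8
i=8 'a': node 8→9  → match P1@[4:8],P3@[7:8]
i=9 'e': node 9→5 (fail-walked)
i=10 'e': node 5→6
i=11 'b': node 6→13 (fail-walked)
i=12 'c': node 13→15 (fail-walked)
i=13 'd': node 15→1 (fail-walked)
i=14 'e': node 1→5 (fail-walked)
i=15 'a': node 5→0 (fail-walked)
i=16 'c': node 0→15
i=17 'c': node 15→16  → match P4@[16:17]
i=18 'c': node 16→16 (fail-walked)  → match P4@[17:18]
i=19 'e': node 16→5 (fail-walked)
i=20 'e': node 5→6
i=21 'a': node 6→7
i=22 'b': node 7→8
i=23 'a': node 8→9  → match P1@[19:23],P3@[22:23]
i=24 'c': node 9→15 (fail-walked)
i=25 'd': node 15→1 (fail-walked)
i=26 'd': node 1→10
i=27 'd': node 10→11
i=28 'e': node 11→12  → match P2@[25:28]
i=29 'd': node 12→1 (fail-walked)
i=30 'd': node 1→10
i=31 'd': node 10→11
i=32 'e': node 11→12  → match P2@[29:32]
i=33 'e': node 12→6 (fail-walked)
i=34 'e': node 6→6 (fail-walked)
i=35 'a': node 6→7
i=36 'b': node 7→8
i=37 'a': node 8→9  → match P1@[33:37],P3@[36:37]
i=38 'd': node 9→1 (fail-walked)
i=39 'd': node 1→10
i=40 'd': node 10→11
i=41 'e': node 11→12  → match P2@[38:41]
i=42 'e': node 12→6 (fail-walked)
i=43 'e': node 6→6 (fail-walked)
i=44 'a': node 6→7
i=45 'b': node 7→8
i=46 'a': node 8→9  → match P1@[42:46],P3@[45:46]
i=47 'c': node 9→15 (fail-walked)
i=48 'b': node 15→13 (fail-walked)
i=49 'a': node 13→14  → match P3@[48:49]
i=50 'd': node 14→1 (fail-walked)
i=51 'c': node 1→15 (fail-walked)
i=52 'a': node 15→0 (fail-walked)
i=53 'c': node 0→15
i=54 'c': node 15→16  → match P4@[53:54]
i=55 'b': node 16→13 (fail-walked)

Matches: [[8,1],[8,3],[17,4],[18,4],[23,1],[23,3],[28,2],[32,2],[37,1],[37,3],[41,2],[46,1],[46,3],[49,3],[54,4]]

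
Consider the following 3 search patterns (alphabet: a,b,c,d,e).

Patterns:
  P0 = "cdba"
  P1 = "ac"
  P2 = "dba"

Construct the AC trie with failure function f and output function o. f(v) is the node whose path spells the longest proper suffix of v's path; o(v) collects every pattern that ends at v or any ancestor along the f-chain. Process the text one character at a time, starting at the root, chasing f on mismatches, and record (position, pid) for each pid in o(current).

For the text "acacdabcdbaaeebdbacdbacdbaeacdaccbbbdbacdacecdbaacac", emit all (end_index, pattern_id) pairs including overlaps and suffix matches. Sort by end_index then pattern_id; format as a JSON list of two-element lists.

Build automaton:
Trie nodes:
  0='ε' goto a→5 c→1 d→7
  1='c' goto d→2
  2='cd' goto b→3
  3='cdb' goto a→4
  4='cdba' goto ·  ←P0
  5='a' goto c→6
  6='ac' goto ·  ←P1
  7='d' goto b→8
  8='db' goto a→9
  9='dba' goto ·  ←P2

Failure links (BFS by depth):
  fail(1) 'c': from fail(0)=0 chase 'c': 0 ⇒ 0;  out=∅∪out(0)=∅
  fail(5) 'a': from fail(0)=0 chase 'a': 0 ⇒ 0;  out=∅∪out(0)=∅
  fail(7) 'd': from fail(0)=0 chase 'd': 0 ⇒ 0;  out=∅∪out(0)=∅
  fail(2) 'cd': from fail(1)=0 chase 'd': 0 ⇒ 7;  out=∅∪out(7)=∅
  fail(6) 'ac': from fail(5)=0 chase 'c': 0 ⇒ 1;  out={1}∪out(1)={1}
  fail(8) 'db': from fail(7)=0 chase 'b': 0 ⇒ 0;  out=∅∪out(0)=∅
  fail(3) 'cdb': from fail(2)=7 chase 'b': 7 ⇒ 8;  out=∅∪out(8)=∅
  fail(9) 'dba': from fail(8)=0 chase 'a': 0 ⇒ 5;  out={2}∪out(5)={2}
  fail(4) 'cdba': from fail(3)=8 chase 'a': 8 ⇒ 9;  out={0}∪out(9)={0,2}

Run:
pos 0 'a': at 5
pos 1 'c': at 6  emit P1@[0:1]
pos 2 'a': at 5 ·f
pos 3 'c': at 6  emit P1@[2:3]
pos 4 'd': at 2 ·f
pos 5 'a': at 5 ·f
pos 6 'b': at 0 ·f
pos 7 'c': at 1
pos 8 'd': at 2
pos 9 'b': at 3
pos 10 'a': at 4  emit P0@[7:10],P2@[8:10]
pos 11 'a': at 5 ·f
pos 12 'e': at 0 ·f
pos 13 'e': at 0
pos 14 'b': at 0
pos 15 'd': at 7
pos 16 'b': at 8
pos 17 'a': at 9  emit P2@[15:17]
pos 18 'c': at 6 ·f  emit P1@[17:18]
pos 19 'd': at 2 ·f
pos 20 'b': at 3
pos 21 'a': at 4  emit P0@[18:21],P2@[19:21]
pos 22 'c': at 6 ·f  emit P1@[21:22]
pos 23 'd': at 2 ·f
pos 24 'b': at 3
pos 25 'a': at 4  emit P0@[22:25],P2@[23:25]
pos 26 'e': at 0 ·f
pos 27 'a': at 5
pos 28 'c': at 6  emit P1@[27:28]
pos 29 'd': at 2 ·f
pos 30 'a': at 5 ·f
pos 31 'c': at 6  emit P1@[30:31]
pos 32 'c': at 1 ·f
pos 33 'b': at 0 ·f
pos 34 'b': at 0
pos 35 'b': at 0
pos 36 'd': at 7
pos 37 'b': at 8
pos 38 'a': at 9  emit P2@[36:38]
pos 39 'c': at 6 ·f  emit P1@[38:39]
pos 40 'd': at 2 ·f
pos 41 'a': at 5 ·f
pos 42 'c': at 6  emit P1@[41:42]
pos 43 'e': at 0 ·f
pos 44 'c': at 1
pos 45 'd': at 2
pos 46 'b': at 3
pos 47 'a': at 4  emit P0@[44:47],P2@[45:47]
pos 48 'a': at 5 ·f
pos 49 'c': at 6  emit P1@[48:49]
pos 50 'a': at 5 ·f
pos 51 'c': at 6  emit P1@[50:51]

Result: [[1,1],[3,1],[10,0],[10,2],[17,2],[18,1],[21,0],[21,2],[22,1],[25,0],[25,2],[28,1],[31,1],[38,2],[39,1],[42,1],[47,0],[47,2],[49,1],[51,1]]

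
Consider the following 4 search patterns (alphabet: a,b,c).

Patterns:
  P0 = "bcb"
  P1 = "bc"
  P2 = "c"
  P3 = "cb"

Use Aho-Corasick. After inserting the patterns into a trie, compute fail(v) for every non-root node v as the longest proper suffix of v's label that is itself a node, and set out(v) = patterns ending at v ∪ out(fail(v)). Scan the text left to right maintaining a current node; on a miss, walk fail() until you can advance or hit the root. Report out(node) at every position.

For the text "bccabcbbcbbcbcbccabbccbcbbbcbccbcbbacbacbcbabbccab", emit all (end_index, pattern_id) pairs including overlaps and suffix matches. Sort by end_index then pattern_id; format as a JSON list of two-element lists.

Build automaton:
Trie (insert patterns):
  0='ε' goto b→1 c→4
  1='b' goto c→2
  2='bc' goto b→3  [P1 ends]
  3='bcb' goto ·  [P0 ends]
  4='c' goto b→5  [P2 ends]
  5='cb' goto ·  [P3 ends]

BFS fail/out derivation:
  fail(1) 'b': from fail(0)=0 chase 'b': 0 ⇒ 0;  out=∅∪out(0)=∅
  fail(4) 'c': from fail(0)=0 chase 'c': 0 ⇒ 0;  out={2}∪out(0)={2}
  fail(2) 'bc': from fail(1)=0 chase 'c': 0 ⇒ 4;  out={1}∪out(4)={1,2}
  fail(5) 'cb': from fail(4)=0 chase 'b': 0 ⇒ 1;  out={3}∪out(1)={3}
  fail(3) 'bcb': from fail(2)=4 chase 'b': 4 ⇒ 5;  out={0}∪out(5)={0,3}

Text stream:
pos 0 'b': at 1
pos 1 'c': at 2  → match P1@[0:1],P2@[1:1]
pos 2 'c': at 4 (fail-walked)  → match P2@[2:2]
pos 3 'a': at 0 (fail-walked)
pos 4 'b': at 1
pos 5 'c': at 2  → match P1@[4:5],P2@[5:5]
pos 6 'b': at 3  → match P0@[4:6],P3@[5:6]
pos 7 'b': at 1 (fail-walked)
pos 8 'c': at 2  → match P1@[7:8],P2@[8:8]
pos 9 'b': at 3  → match P0@[7:9],P3@[8:9]
pos 10 'b': at 1 (fail-walked)
pos 11 'c': at 2  → match P1@[10:11],P2@[11:11]
pos 12 'b': at 3  → match P0@[10:12],P3@[11:12]
pos 13 'c': at 2 (fail-walked)  → match P1@[12:13],P2@[13:13]
pos 14 'b': at 3  → match P0@[12:14],P3@[13:14]
pos 15 'c': at 2 (fail-walked)  → match P1@[14:15],P2@[15:15]
pos 16 'c': at 4 (fail-walked)  → match P2@[16:16]
pos 17 'a': at 0 (fail-walked)
pos 18 'b': at 1
pos 19 'b': at 1 (fail-walked)
pos 20 'c': at 2  → match P1@[19:20],P2@[20:20]
pos 21 'c': at 4 (fail-walked)  → match P2@[21:21]
pos 22 'b': at 5  → match P3@[21:22]
pos 23 'c': at 2 (fail-walked)  → match P1@[22:23],P2@[23:23]
pos 24 'b': at 3  → match P0@[22:24],P3@[23:24]
pos 25 'b': at 1 (fail-walked)
pos 26 'b': at 1 (fail-walked)
pos 27 'c': at 2  → match P1@[26:27],P2@[27:27]
pos 28 'b': at 3  → match P0@[26:28],P3@[27:28]
pos 29 'c': at 2 (fail-walked)  → match P1@[28:29],P2@[29:29]
pos 30 'c': at 4 (fail-walked)  → match P2@[30:30]
pos 31 'b': at 5  → match P3@[30:31]
pos 32 'c': at 2 (fail-walked)  → match P1@[31:32],P2@[32:32]
pos 33 'b': at 3  → match P0@[31:33],P3@[32:33]
pos 34 'b': at 1 (fail-walked)
pos 35 'a': at 0 (fail-walked)
pos 36 'c': at 4  → match P2@[36:36]
pos 37 'b': at 5  → match P3@[36:37]
pos 38 'a': at 0 (fail-walked)
pos 39 'c': at 4  → match P2@[39:39]
pos 40 'b': at 5  → match P3@[39:40]
pos 41 'c': at 2 (fail-walked)  → match P1@[40:41],P2@[41:41]
pos 42 'b': at 3  → match P0@[40:42],P3@[41:42]
pos 43 'a': at 0 (fail-walked)
pos 44 'b': at 1
pos 45 'b': at 1 (fail-walked)
pos 46 'c': at 2  → match P1@[45:46],P2@[46:46]
pos 47 'c': at 4 (fail-walked)  → match P2@[47:47]
pos 48 'a': at 0 (fail-walked)
pos 49 'b': at 1

Result: [[1,1],[1,2],[2,2],[5,1],[5,2],[6,0],[6,3],[8,1],[8,2],[9,0],[9,3],[11,1],[11,2],[12,0],[12,3],[13,1],[13,2],[14,0],[14,3],[15,1],[15,2],[16,2],[20,1],[20,2],[21,2],[22,3],[23,1],[23,2],[24,0],[24,3],[27,1],[27,2],[28,0],[28,3],[29,1],[29,2],[30,2],[31,3],[32,1],[32,2],[33,0],[33,3],[36,2],[37,3],[39,2],[40,3],[41,1],[41,2],[42,0],[42,3],[46,1],[46,2],[47,2]]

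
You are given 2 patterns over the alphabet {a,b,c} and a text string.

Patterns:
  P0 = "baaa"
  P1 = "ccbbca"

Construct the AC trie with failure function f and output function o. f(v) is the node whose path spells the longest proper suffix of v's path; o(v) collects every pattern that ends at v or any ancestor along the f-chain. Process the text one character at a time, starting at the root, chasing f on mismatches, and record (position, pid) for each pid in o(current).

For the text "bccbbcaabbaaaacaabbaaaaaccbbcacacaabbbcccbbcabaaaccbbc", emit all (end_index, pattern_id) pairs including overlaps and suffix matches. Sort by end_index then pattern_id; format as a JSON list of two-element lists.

Build automaton:
Trie (insert patterns):
  n0 'ε': b→1 c→5
  n1 'b': a→2
  n2 'ba': a→3
  n3 'baa': a→4
  n4 'baaa': ·  ←P0
  n5 'c': c→6
  n6 'cc': b→7
  n7 'ccb': b→8
  n8 'ccbb': c→9
  n9 'ccbbc': a→10
  n10 'ccbbca': ·  ←P1

BFS fail/out derivation:
  fail(1) 'b': from fail(0)=0 chase 'b': 0 ⇒ 0;  out=∅∪out(0)=∅
  fail(5) 'c': from fail(0)=0 chase 'c': 0 ⇒ 0;  out=∅∪out(0)=∅
  fail(2) 'ba': from fail(1)=0 chase 'a': 0 ⇒ 0;  out=∅∪out(0)=∅
  fail(6) 'cc': from fail(5)=0 chase 'c': 0 ⇒ 5;  out=∅∪out(5)=∅
  fail(3) 'baa': from fail(2)=0 chase 'a': 0 ⇒ 0;  out=∅∪out(0)=∅
  fail(7) 'ccb': from fail(6)=5 chase 'b': 5→0 ⇒ 1;  out=∅∪out(1)=∅
  fail(4) 'baaa': from fail(3)=0 chase 'a': 0 ⇒ 0;  out={0}∪out(0)={0}
  fail(8) 'ccbb': from fail(7)=1 chase 'b': 1→0 ⇒ 1;  out=∅∪out(1)=∅
  fail(9) 'ccbbc': from fail(8)=1 chase 'c': 1→0 ⇒ 5;  out=∅∪out(5)=∅
  fail(10) 'ccbbca': from fail(9)=5 chase 'a': 5→0 ⇒ 0;  out={1}∪out(0)={1}

Run:
[0] read 'b'  n0⇒n1
[1] read 'c'  n1⇒n5 (via fail)
[2] read 'c'  n5⇒n6
[3] read 'b'  n6⇒n7
[4] read 'b'  n7⇒n8
[5] read 'c'  n8⇒n9
[6] read 'a'  n9⇒n10  ** P1@[1:6]
[7] read 'a'  n10⇒n0 (via fail)
[8] read 'b'  n0⇒n1
[9] read 'b'  n1⇒n1 (via fail)
[10] read 'a'  n1⇒n2
[11] read 'a'  n2⇒n3
[12] read 'a'  n3⇒n4  ** P0@[9:12]
[13] read 'a'  n4⇒n0 (via fail)
[14] read 'c'  n0⇒n5
[15] read 'a'  n5⇒n0 (via fail)
[16] read 'a'  n0⇒n0
[17] read 'b'  n0⇒n1
[18] read 'b'  n1⇒n1 (via fail)
[19] read 'a'  n1⇒n2
[20] read 'a'  n2⇒n3
[21] read 'a'  n3⇒n4  ** P0@[18:21]
[22] read 'a'  n4⇒n0 (via fail)
[23] read 'a'  n0⇒n0
[24] read 'c'  n0⇒n5
[25] read 'c'  n5⇒n6
[26] read 'b'  n6⇒n7
[27] read 'b'  n7⇒n8
[28] read 'c'  n8⇒n9
[29] read 'a'  n9⇒n10  ** P1@[24:29]
[30] read 'c'  n10⇒n5 (via fail)
[31] read 'a'  n5⇒n0 (via fail)
[32] read 'c'  n0⇒n5
[33] read 'a'  n5⇒n0 (via fail)
[34] read 'a'  n0⇒n0
[35] read 'b'  n0⇒n1
[36] read 'b'  n1⇒n1 (via fail)
[37] read 'b'  n1⇒n1 (via fail)
[38] read 'c'  n1⇒n5 (via fail)
[39] read 'c'  n5⇒n6
[40] read 'c'  n6⇒n6 (via fail)
[41] read 'b'  n6⇒n7
[42] read 'b'  n7⇒n8
[43] read 'c'  n8⇒n9
[44] read 'a'  n9⇒n10  ** P1@[39:44]
[45] read 'b'  n10⇒n1 (via fail)
[46] read 'a'  n1⇒n2
[47] read 'a'  n2⇒n3
[48] read 'a'  n3⇒n4  ** P0@[45:48]
[49] read 'c'  n4⇒n5 (via fail)
[50] read 'c'  n5⇒n6
[51] read 'b'  n6⇒n7
[52] read 'b'  n7⇒n8
[53] read 'c'  n8⇒n9

All matches (sorted): [[6,1],[12,0],[21,0],[29,1],[44,1],[48,0]]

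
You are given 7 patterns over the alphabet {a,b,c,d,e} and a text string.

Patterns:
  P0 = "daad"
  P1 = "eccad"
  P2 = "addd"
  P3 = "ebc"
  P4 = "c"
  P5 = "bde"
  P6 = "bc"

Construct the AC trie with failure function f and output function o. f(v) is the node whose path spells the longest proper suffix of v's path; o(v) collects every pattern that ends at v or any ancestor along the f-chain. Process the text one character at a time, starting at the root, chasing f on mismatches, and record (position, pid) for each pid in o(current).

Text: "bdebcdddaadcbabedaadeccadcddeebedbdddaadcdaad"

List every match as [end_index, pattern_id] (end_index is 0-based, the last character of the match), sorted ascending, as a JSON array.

Build:
Trie (insert patterns):
  n0 'ε': a→10 b→17 c→16 d→1 e→5
  n1 'd': a→2
  n2 'da': a→3
  n3 'daa': d→4
  n4 'daad': ·  [P0 ends]
  n5 'e': b→14 c→6
  n6 'ec': c→7
  n7 'ecc': a→8
  n8 'ecca': d→9
  n9 'eccad': ·  [P1 ends]
  n10 'a': d→11
  n11 'ad': d→12
  n12 'add': d→13
  n13 'addd': ·  [P2 ends]
  n14 'eb': c→15
  n15 'ebc': ·  [P3 ends]
  n16 'c': ·  [P4 ends]
  n17 'b': c→20 d→18
  n18 'bd': e→19
  n19 'bde': ·  [P5 ends]
  n20 'bc': ·  [P6 ends]

Failure links (BFS by depth):
  fail(1) 'd': from fail(0)=0 chase 'd': 0 ⇒ 0;  out=∅∪out(0)=∅
  fail(5) 'e': from fail(0)=0 chase 'e': 0 ⇒ 0;  out=∅∪out(0)=∅
  fail(10) 'a': from fail(0)=0 chase 'a': 0 ⇒ 0;  out=∅∪out(0)=∅
  fail(16) 'c': from fail(0)=0 chase 'c': 0 ⇒ 0;  out={4}∪out(0)={4}
  fail(17) 'b': from fail(0)=0 chase 'b': 0 ⇒ 0;  out=∅∪out(0)=∅
  fail(2) 'da': from fail(1)=0 chase 'a': 0 ⇒ 10;  out=∅∪out(10)=∅
  fail(6) 'ec': from fail(5)=0 chase 'c': 0 ⇒ 16;  out=∅∪out(16)={4}
  fail(11) 'ad': from fail(10)=0 chase 'd': 0 ⇒ 1;  out=∅∪out(1)=∅
  fail(14) 'eb': from fail(5)=0 chase 'b': 0 ⇒ 17;  out=∅∪out(17)=∅
  fail(18) 'bd': from fail(17)=0 chase 'd': 0 ⇒ 1;  out=∅∪out(1)=∅
  fail(20) 'bc': from fail(17)=0 chase 'c': 0 ⇒ 16;  out={6}∪out(16)={4,6}
  fail(3) 'daa': from fail(2)=10 chase 'a': 10→0 ⇒ 10;  out=∅∪out(10)=∅
  fail(7) 'ecc': from fail(6)=16 chase 'c': 16→0 ⇒ 16;  out=∅∪out(16)={4}
  fail(12) 'add': from fail(11)=1 chase 'd': 1→0 ⇒ 1;  out=∅∪out(1)=∅
  fail(15) 'ebc': from fail(14)=17 chase 'c': 17 ⇒ 20;  out={3}∪out(20)={3,4,6}
  fail(19) 'bde': from fail(18)=1 chase 'e': 1→0 ⇒ 5;  out={5}∪out(5)={5}
  fail(4) 'daad': from fail(3)=10 chase 'd': 10 ⇒ 11;  out={0}∪out(11)={0}
  fail(8) 'ecca': from fail(7)=16 chase 'a': 16→0 ⇒ 10;  out=∅∪out(10)=∅
  fail(13) 'addd': from fail(12)=1 chase 'd': 1→0 ⇒ 1;  out={2}∪out(1)={2}
  fail(9) 'eccad': from fail(8)=10 chase 'd': 10 ⇒ 11;  out={1}∪out(11)={1}

Run:
[0] read 'b'  n0⇒n17
[1] read 'd'  n17⇒n18
[2] read 'e'  n18⇒n19  ** P5@[0:2]
[3] read 'b'  n19⇒n14 (fail-walked)
[4] read 'c'  n14⇒n15  ** P3@[2:4],P4@[4:4],P6@[3:4]
[5] read 'd'  n15⇒n1 (fail-walked)
[6] read 'd'  n1⇒n1 (fail-walked)
[7] read 'd'  n1⇒n1 (fail-walked)
[8] read 'a'  n1⇒n2
[9] read 'a'  n2⇒n3
[10] read 'd'  n3⇒n4  ** P0@[7:10]
[11] read 'c'  n4⇒n16 (fail-walked)  ** P4@[11:11]
[12] read 'b'  n16⇒n17 (fail-walked)
[13] read 'a'  n17⇒n10 (fail-walked)
[14] read 'b'  n10⇒n17 (fail-walked)
[15] read 'e'  n17⇒n5 (fail-walked)
[16] read 'd'  n5⇒n1 (fail-walked)
[17] read 'a'  n1⇒n2
[18] read 'a'  n2⇒n3
[19] read 'd'  n3⇒n4  ** P0@[16:19]
[20] read 'e'  n4⇒n5 (fail-walked)
[21] read 'c'  n5⇒n6  ** P4@[21:21]
[22] read 'c'  n6⇒n7  ** P4@[22:22]
[23] read 'a'  n7⇒n8
[24] read 'd'  n8⇒n9  ** P1@[20:24]
[25] read 'c'  n9⇒n16 (fail-walked)  ** P4@[25:25]
[26] read 'd'  n16⇒n1 (fail-walked)
[27] read 'd'  n1⇒n1 (fail-walked)
[28] read 'e'  n1⇒n5 (fail-walked)
[29] read 'e'  n5⇒n5 (fail-walked)
[30] read 'b'  n5⇒n14
[31] read 'e'  n14⇒n5 (fail-walked)
[32] read 'd'  n5⇒n1 (fail-walked)
[33] read 'b'  n1⇒n17 (fail-walked)
[34] read 'd'  n17⇒n18
[35] read 'd'  n18⇒n1 (fail-walked)
[36] read 'd'  n1⇒n1 (fail-walked)
[37] read 'a'  n1⇒n2
[38] read 'a'  n2⇒n3
[39] read 'd'  n3⇒n4  ** P0@[36:39]
[40] read 'c'  n4⇒n16 (fail-walked)  ** P4@[40:40]
[41] read 'd'  n16⇒n1 (fail-walked)
[42] read 'a'  n1⇒n2
[43] read 'a'  n2⇒n3
[44] read 'd'  n3⇒n4  ** P0@[41:44]

All matches (sorted): [[2,5],[4,3],[4,4],[4,6],[10,0],[11,4],[19,0],[21,4],[22,4],[24,1],[25,4],[39,0],[40,4],[44,0]]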